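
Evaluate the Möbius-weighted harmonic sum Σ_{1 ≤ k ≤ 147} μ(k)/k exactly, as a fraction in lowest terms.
Σ μ(k)/k = 66670440746206079837278951558338834430808994180477323/3338215550199730022503077710549980019122111551066811030

Values of μ(k) for 1 ≤ k ≤ 147: μ(1) = 1, μ(2) = -1, μ(3) = -1, μ(5) = -1, μ(6) = 1, μ(7) = -1, μ(10) = 1, μ(11) = -1, μ(13) = -1, μ(14) = 1, μ(15) = 1, μ(17) = -1, μ(19) = -1, μ(21) = 1, μ(22) = 1, μ(23) = -1, μ(26) = 1, μ(29) = -1, μ(30) = -1, μ(31) = -1, μ(33) = 1, μ(34) = 1, μ(35) = 1, μ(37) = -1, μ(38) = 1, μ(39) = 1, μ(41) = -1, μ(42) = -1, μ(43) = -1, μ(46) = 1, μ(47) = -1, μ(51) = 1, μ(53) = -1, μ(55) = 1, μ(57) = 1, μ(58) = 1, μ(59) = -1, μ(61) = -1, μ(62) = 1, μ(65) = 1, μ(66) = -1, μ(67) = -1, μ(69) = 1, μ(70) = -1, μ(71) = -1, μ(73) = -1, μ(74) = 1, μ(77) = 1, μ(78) = -1, μ(79) = -1, μ(82) = 1, μ(83) = -1, μ(85) = 1, μ(86) = 1, μ(87) = 1, μ(89) = -1, μ(91) = 1, μ(93) = 1, μ(94) = 1, μ(95) = 1, μ(97) = -1, μ(101) = -1, μ(102) = -1, μ(103) = -1, μ(105) = -1, μ(106) = 1, μ(107) = -1, μ(109) = -1, μ(110) = -1, μ(111) = 1, μ(113) = -1, μ(114) = -1, μ(115) = 1, μ(118) = 1, μ(119) = 1, μ(122) = 1, μ(123) = 1, μ(127) = -1, μ(129) = 1, μ(130) = -1, μ(131) = -1, μ(133) = 1, μ(134) = 1, μ(137) = -1, μ(138) = -1, μ(139) = -1, μ(141) = 1, μ(142) = 1, μ(143) = 1, μ(145) = 1, μ(146) = 1, with μ = 0 on non-squarefree integers. Summing μ(k)/k for k where μ(k) ≠ 0 gives 66670440746206079837278951558338834430808994180477323/3338215550199730022503077710549980019122111551066811030 ≈ 0.0200. (PNT ⟺ this sum → 0 as n → ∞.)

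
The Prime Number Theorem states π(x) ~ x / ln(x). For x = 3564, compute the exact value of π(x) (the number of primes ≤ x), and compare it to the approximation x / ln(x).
π(3564) = 499;  x/ln(x) ≈ 435.77;  relative error ≈ 12.67%.

Directly count primes up to 3564: π(3564) = 499. The PNT approximation gives 3564/ln(3564) ≈ 3564/8.17864 ≈ 435.77. Relative error (π(x) − x/ln(x)) / π(x) ≈ 12.67%; the approximation is known to undercount slightly (Li(x) is a better estimate).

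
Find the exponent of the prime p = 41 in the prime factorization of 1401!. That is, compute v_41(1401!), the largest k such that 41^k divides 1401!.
v_41(1401!) = 34

Legendre's formula: v_p(n!) = Σ_{k ≥ 1} ⌊n / p^k⌋. For p = 41, n = 1401, the terms are:
  ⌊1401/41^1⌋ = ⌊1401/41⌋ = 34
(the next term ⌊1401/41^2⌋ = 0, terminating the sum). Summing: v_41(1401!) = 34 = 34.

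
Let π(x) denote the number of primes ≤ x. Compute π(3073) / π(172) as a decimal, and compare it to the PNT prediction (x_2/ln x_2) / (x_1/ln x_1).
π(3073)/π(172) = 439/39 ≈ 11.2564;  PNT prediction ≈ 11.4523.

π(172) = 39 and π(3073) = 439, so π(3073)/π(172) ≈ 11.2564. The PNT-predicted ratio is (3073/ln(3073)) / (172/ln(172)) ≈ 11.4523. The two agree to within a few percent, as expected.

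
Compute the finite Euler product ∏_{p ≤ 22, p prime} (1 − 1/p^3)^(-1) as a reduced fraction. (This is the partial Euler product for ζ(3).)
∏ = 3674541645775/3057655868928

The primes p ≤ 22 are [2, 3, 5, 7, 11, 13, 17, 19]. For each prime, (1 − 1/p^3)^(-1) = p^3 / (p^3 − 1). The product is (1 − 1/2^3)^(-1), (1 − 1/3^3)^(-1), (1 − 1/5^3)^(-1), (1 − 1/7^3)^(-1), (1 − 1/11^3)^(-1), (1 − 1/13^3)^(-1), (1 − 1/17^3)^(-1), (1 − 1/19^3)^(-1) = ∏ p^3 / (p^3 − 1) = 3674541645775/3057655868928.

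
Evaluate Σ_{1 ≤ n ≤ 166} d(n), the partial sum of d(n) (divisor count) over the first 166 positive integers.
Σ_{n ≤ 166} d(n) = 876

Compute d(n) for each 1 ≤ n ≤ 166: d(1) = 1, d(2) = 2, d(3) = 2, d(4) = 3, d(5) = 2, d(6) = 4, d(7) = 2, d(8) = 4, d(9) = 3, d(10) = 4, d(11) = 2, d(12) = 6, d(13) = 2, d(14) = 4, d(15) = 4, d(16) = 5, d(17) = 2, d(18) = 6, d(19) = 2, d(20) = 6, d(21) = 4, d(22) = 4, d(23) = 2, d(24) = 8, d(25) = 3, d(26) = 4, d(27) = 4, d(28) = 6, d(29) = 2, d(30) = 8, d(31) = 2, d(32) = 6, d(33) = 4, d(34) = 4, d(35) = 4, d(36) = 9, d(37) = 2, d(38) = 4, d(39) = 4, d(40) = 8, d(41) = 2, d(42) = 8, d(43) = 2, d(44) = 6, d(45) = 6, d(46) = 4, d(47) = 2, d(48) = 10, d(49) = 3, d(50) = 6, d(51) = 4, d(52) = 6, d(53) = 2, d(54) = 8, d(55) = 4, d(56) = 8, d(57) = 4, d(58) = 4, d(59) = 2, d(60) = 12, d(61) = 2, d(62) = 4, d(63) = 6, d(64) = 7, d(65) = 4, d(66) = 8, d(67) = 2, d(68) = 6, d(69) = 4, d(70) = 8, d(71) = 2, d(72) = 12, d(73) = 2, d(74) = 4, d(75) = 6, d(76) = 6, d(77) = 4, d(78) = 8, d(79) = 2, d(80) = 10, d(81) = 5, d(82) = 4, d(83) = 2, d(84) = 12, d(85) = 4, d(86) = 4, d(87) = 4, d(88) = 8, d(89) = 2, d(90) = 12, d(91) = 4, d(92) = 6, d(93) = 4, d(94) = 4, d(95) = 4, d(96) = 12, d(97) = 2, d(98) = 6, d(99) = 6, d(100) = 9, d(101) = 2, d(102) = 8, d(103) = 2, d(104) = 8, d(105) = 8, d(106) = 4, d(107) = 2, d(108) = 12, d(109) = 2, d(110) = 8, d(111) = 4, d(112) = 10, d(113) = 2, d(114) = 8, d(115) = 4, d(116) = 6, d(117) = 6, d(118) = 4, d(119) = 4, d(120) = 16, d(121) = 3, d(122) = 4, d(123) = 4, d(124) = 6, d(125) = 4, d(126) = 12, d(127) = 2, d(128) = 8, d(129) = 4, d(130) = 8, d(131) = 2, d(132) = 12, d(133) = 4, d(134) = 4, d(135) = 8, d(136) = 8, d(137) = 2, d(138) = 8, d(139) = 2, d(140) = 12, d(141) = 4, d(142) = 4, d(143) = 4, d(144) = 15, d(145) = 4, d(146) = 4, d(147) = 6, d(148) = 6, d(149) = 2, d(150) = 12, d(151) = 2, d(152) = 8, d(153) = 6, d(154) = 8, d(155) = 4, d(156) = 12, d(157) = 2, d(158) = 4, d(159) = 4, d(160) = 12, d(161) = 4, d(162) = 10, d(163) = 2, d(164) = 6, d(165) = 8, d(166) = 4. Summing all 166 values: 876. (Dirichlet's divisor formula: Σ_{n ≤ x} d(n) = x ln(x) + (2γ − 1) x + O(√x). For x = 166, the asymptotic estimate is ≈ 874.23.)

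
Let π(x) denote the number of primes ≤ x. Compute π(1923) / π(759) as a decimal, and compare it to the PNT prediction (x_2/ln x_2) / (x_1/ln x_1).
π(1923)/π(759) = 293/134 ≈ 2.1866;  PNT prediction ≈ 2.2221.

π(759) = 134 and π(1923) = 293, so π(1923)/π(759) ≈ 2.1866. The PNT-predicted ratio is (1923/ln(1923)) / (759/ln(759)) ≈ 2.2221. The two agree to within a few percent, as expected.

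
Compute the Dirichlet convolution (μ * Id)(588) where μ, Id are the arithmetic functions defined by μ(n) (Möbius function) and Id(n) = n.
(μ * Id)(588) = 168

Divisors of 588: [1, 2, 3, 4, 6, 7, 12, 14, 21, 28, 42, 49, 84, 98, 147, 196, 294, 588]. For each d | 588:
  d = 1: μ(1) · Id(588/1) = 1 · 588 = 588
  d = 2: μ(2) · Id(588/2) = -1 · 294 = -294
  d = 3: μ(3) · Id(588/3) = -1 · 196 = -196
  d = 4: μ(4) · Id(588/4) = 0 · 147 = 0
  d = 6: μ(6) · Id(588/6) = 1 · 98 = 98
  d = 7: μ(7) · Id(588/7) = -1 · 84 = -84
  d = 12: μ(12) · Id(588/12) = 0 · 49 = 0
  d = 14: μ(14) · Id(588/14) = 1 · 42 = 42
  d = 21: μ(21) · Id(588/21) = 1 · 28 = 28
  d = 28: μ(28) · Id(588/28) = 0 · 21 = 0
  d = 42: μ(42) · Id(588/42) = -1 · 14 = -14
  d = 49: μ(49) · Id(588/49) = 0 · 12 = 0
  d = 84: μ(84) · Id(588/84) = 0 · 7 = 0
  d = 98: μ(98) · Id(588/98) = 0 · 6 = 0
  d = 147: μ(147) · Id(588/147) = 0 · 4 = 0
  d = 196: μ(196) · Id(588/196) = 0 · 3 = 0
  d = 294: μ(294) · Id(588/294) = 0 · 2 = 0
  d = 588: μ(588) · Id(588/588) = 0 · 1 = 0
Summing: (μ * Id)(588) = 588 + -294 + -196 + 0 + 98 + -84 + 0 + 42 + 28 + 0 + -14 + 0 + 0 + 0 + 0 + 0 + 0 + 0 = 168.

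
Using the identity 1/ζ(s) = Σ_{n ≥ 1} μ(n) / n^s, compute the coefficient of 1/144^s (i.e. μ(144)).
μ(144) = 0

Factor n = 144 = 2^4 · 3^2. μ(n) = 0 if any exponent ≥ 2 (not squarefree); otherwise μ(n) = (−1)^{ω(n)} where ω(n) is the number of distinct prime factors. Applying: μ(144) = 0.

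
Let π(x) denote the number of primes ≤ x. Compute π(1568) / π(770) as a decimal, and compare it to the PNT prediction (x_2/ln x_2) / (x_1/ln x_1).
π(1568)/π(770) = 247/136 ≈ 1.8162;  PNT prediction ≈ 1.8395.

π(770) = 136 and π(1568) = 247, so π(1568)/π(770) ≈ 1.8162. The PNT-predicted ratio is (1568/ln(1568)) / (770/ln(770)) ≈ 1.8395. The two agree to within a few percent, as expected.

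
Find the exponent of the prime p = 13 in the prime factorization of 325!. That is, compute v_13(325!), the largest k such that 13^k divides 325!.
v_13(325!) = 26

Legendre's formula: v_p(n!) = Σ_{k ≥ 1} ⌊n / p^k⌋. For p = 13, n = 325, the terms are:
  ⌊325/13^1⌋ = ⌊325/13⌋ = 25
  ⌊325/13^2⌋ = ⌊325/169⌋ = 1
(the next term ⌊325/13^3⌋ = 0, terminating the sum). Summing: v_13(325!) = 25 + 1 = 26.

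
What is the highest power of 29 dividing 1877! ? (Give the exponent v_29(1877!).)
v_29(1877!) = 66

Legendre's formula: v_p(n!) = Σ_{k ≥ 1} ⌊n / p^k⌋. For p = 29, n = 1877, the terms are:
  ⌊1877/29^1⌋ = ⌊1877/29⌋ = 64
  ⌊1877/29^2⌋ = ⌊1877/841⌋ = 2
(the next term ⌊1877/29^3⌋ = 0, terminating the sum). Summing: v_29(1877!) = 64 + 2 = 66.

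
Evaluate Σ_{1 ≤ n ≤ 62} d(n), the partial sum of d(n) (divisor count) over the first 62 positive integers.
Σ_{n ≤ 62} d(n) = 267

Compute d(n) for each 1 ≤ n ≤ 62: d(1) = 1, d(2) = 2, d(3) = 2, d(4) = 3, d(5) = 2, d(6) = 4, d(7) = 2, d(8) = 4, d(9) = 3, d(10) = 4, d(11) = 2, d(12) = 6, d(13) = 2, d(14) = 4, d(15) = 4, d(16) = 5, d(17) = 2, d(18) = 6, d(19) = 2, d(20) = 6, d(21) = 4, d(22) = 4, d(23) = 2, d(24) = 8, d(25) = 3, d(26) = 4, d(27) = 4, d(28) = 6, d(29) = 2, d(30) = 8, d(31) = 2, d(32) = 6, d(33) = 4, d(34) = 4, d(35) = 4, d(36) = 9, d(37) = 2, d(38) = 4, d(39) = 4, d(40) = 8, d(41) = 2, d(42) = 8, d(43) = 2, d(44) = 6, d(45) = 6, d(46) = 4, d(47) = 2, d(48) = 10, d(49) = 3, d(50) = 6, d(51) = 4, d(52) = 6, d(53) = 2, d(54) = 8, d(55) = 4, d(56) = 8, d(57) = 4, d(58) = 4, d(59) = 2, d(60) = 12, d(61) = 2, d(62) = 4. Summing all 62 values: 267. (Dirichlet's divisor formula: Σ_{n ≤ x} d(n) = x ln(x) + (2γ − 1) x + O(√x). For x = 62, the asymptotic estimate is ≈ 265.46.)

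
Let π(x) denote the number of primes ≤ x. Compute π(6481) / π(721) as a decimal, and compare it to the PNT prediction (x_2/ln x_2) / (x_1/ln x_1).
π(6481)/π(721) = 841/128 ≈ 6.5703;  PNT prediction ≈ 6.7398.

π(721) = 128 and π(6481) = 841, so π(6481)/π(721) ≈ 6.5703. The PNT-predicted ratio is (6481/ln(6481)) / (721/ln(721)) ≈ 6.7398. The two agree to within a few percent, as expected.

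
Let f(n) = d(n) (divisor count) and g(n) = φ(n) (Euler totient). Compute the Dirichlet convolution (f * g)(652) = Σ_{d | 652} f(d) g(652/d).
(d * φ)(652) = 1148

Divisors of 652: [1, 2, 4, 163, 326, 652]. For each d | 652:
  d = 1: d(1) · φ(652/1) = 1 · 324 = 324
  d = 2: d(2) · φ(652/2) = 2 · 162 = 324
  d = 4: d(4) · φ(652/4) = 3 · 162 = 486
  d = 163: d(163) · φ(652/163) = 2 · 2 = 4
  d = 326: d(326) · φ(652/326) = 4 · 1 = 4
  d = 652: d(652) · φ(652/652) = 6 · 1 = 6
Summing: (d * φ)(652) = 324 + 324 + 486 + 4 + 4 + 6 = 1148.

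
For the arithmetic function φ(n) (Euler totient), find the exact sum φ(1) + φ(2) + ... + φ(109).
Σ_{n ≤ 109} φ(n) = 3676

Compute φ(n) for each 1 ≤ n ≤ 109: φ(1) = 1, φ(2) = 1, φ(3) = 2, φ(4) = 2, φ(5) = 4, φ(6) = 2, φ(7) = 6, φ(8) = 4, φ(9) = 6, φ(10) = 4, φ(11) = 10, φ(12) = 4, φ(13) = 12, φ(14) = 6, φ(15) = 8, φ(16) = 8, φ(17) = 16, φ(18) = 6, φ(19) = 18, φ(20) = 8, φ(21) = 12, φ(22) = 10, φ(23) = 22, φ(24) = 8, φ(25) = 20, φ(26) = 12, φ(27) = 18, φ(28) = 12, φ(29) = 28, φ(30) = 8, φ(31) = 30, φ(32) = 16, φ(33) = 20, φ(34) = 16, φ(35) = 24, φ(36) = 12, φ(37) = 36, φ(38) = 18, φ(39) = 24, φ(40) = 16, φ(41) = 40, φ(42) = 12, φ(43) = 42, φ(44) = 20, φ(45) = 24, φ(46) = 22, φ(47) = 46, φ(48) = 16, φ(49) = 42, φ(50) = 20, φ(51) = 32, φ(52) = 24, φ(53) = 52, φ(54) = 18, φ(55) = 40, φ(56) = 24, φ(57) = 36, φ(58) = 28, φ(59) = 58, φ(60) = 16, φ(61) = 60, φ(62) = 30, φ(63) = 36, φ(64) = 32, φ(65) = 48, φ(66) = 20, φ(67) = 66, φ(68) = 32, φ(69) = 44, φ(70) = 24, φ(71) = 70, φ(72) = 24, φ(73) = 72, φ(74) = 36, φ(75) = 40, φ(76) = 36, φ(77) = 60, φ(78) = 24, φ(79) = 78, φ(80) = 32, φ(81) = 54, φ(82) = 40, φ(83) = 82, φ(84) = 24, φ(85) = 64, φ(86) = 42, φ(87) = 56, φ(88) = 40, φ(89) = 88, φ(90) = 24, φ(91) = 72, φ(92) = 44, φ(93) = 60, φ(94) = 46, φ(95) = 72, φ(96) = 32, φ(97) = 96, φ(98) = 42, φ(99) = 60, φ(100) = 40, φ(101) = 100, φ(102) = 32, φ(103) = 102, φ(104) = 48, φ(105) = 48, φ(106) = 52, φ(107) = 106, φ(108) = 36, φ(109) = 108. Summing all 109 values: 3676. (Average order: Σ_{n ≤ x} φ(n) ~ (3/π²) x². For x = 109, (3/π²)·109² ≈ 3611.39.)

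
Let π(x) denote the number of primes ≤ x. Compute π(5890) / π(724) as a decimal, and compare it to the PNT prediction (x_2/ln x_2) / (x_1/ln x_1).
π(5890)/π(724) = 775/128 ≈ 6.0547;  PNT prediction ≈ 6.1709.

π(724) = 128 and π(5890) = 775, so π(5890)/π(724) ≈ 6.0547. The PNT-predicted ratio is (5890/ln(5890)) / (724/ln(724)) ≈ 6.1709. The two agree to within a few percent, as expected.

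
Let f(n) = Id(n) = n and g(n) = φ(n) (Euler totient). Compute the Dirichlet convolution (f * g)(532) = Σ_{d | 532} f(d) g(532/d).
(Id * φ)(532) = 3848

Divisors of 532: [1, 2, 4, 7, 14, 19, 28, 38, 76, 133, 266, 532]. For each d | 532:
  d = 1: Id(1) · φ(532/1) = 1 · 216 = 216
  d = 2: Id(2) · φ(532/2) = 2 · 108 = 216
  d = 4: Id(4) · φ(532/4) = 4 · 108 = 432
  d = 7: Id(7) · φ(532/7) = 7 · 36 = 252
  d = 14: Id(14) · φ(532/14) = 14 · 18 = 252
  d = 19: Id(19) · φ(532/19) = 19 · 12 = 228
  d = 28: Id(28) · φ(532/28) = 28 · 18 = 504
  d = 38: Id(38) · φ(532/38) = 38 · 6 = 228
  d = 76: Id(76) · φ(532/76) = 76 · 6 = 456
  d = 133: Id(133) · φ(532/133) = 133 · 2 = 266
  d = 266: Id(266) · φ(532/266) = 266 · 1 = 266
  d = 532: Id(532) · φ(532/532) = 532 · 1 = 532
Summing: (Id * φ)(532) = 216 + 216 + 432 + 252 + 252 + 228 + 504 + 228 + 456 + 266 + 266 + 532 = 3848.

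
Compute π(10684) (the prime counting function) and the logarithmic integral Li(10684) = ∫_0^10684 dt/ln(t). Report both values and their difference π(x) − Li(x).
π(10684) = 1302;  Li(10684) ≈ 1320.13;  π(x) − Li(x) ≈ -18.13.

Direct count of primes ≤ 10684 gives π(10684) = 1302. Numerical evaluation of the logarithmic integral gives Li(10684) ≈ 1320.13. The difference π(x) − Li(x) ≈ -18.13 is typically negative for small/moderate x (Li(x) overestimates), though Littlewood's theorem shows this sign changes infinitely often.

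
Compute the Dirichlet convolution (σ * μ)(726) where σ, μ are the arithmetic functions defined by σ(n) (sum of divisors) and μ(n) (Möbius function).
(σ * μ)(726) = 726

Divisors of 726: [1, 2, 3, 6, 11, 22, 33, 66, 121, 242, 363, 726]. For each d | 726:
  d = 1: σ(1) · μ(726/1) = 1 · 0 = 0
  d = 2: σ(2) · μ(726/2) = 3 · 0 = 0
  d = 3: σ(3) · μ(726/3) = 4 · 0 = 0
  d = 6: σ(6) · μ(726/6) = 12 · 0 = 0
  d = 11: σ(11) · μ(726/11) = 12 · -1 = -12
  d = 22: σ(22) · μ(726/22) = 36 · 1 = 36
  d = 33: σ(33) · μ(726/33) = 48 · 1 = 48
  d = 66: σ(66) · μ(726/66) = 144 · -1 = -144
  d = 121: σ(121) · μ(726/121) = 133 · 1 = 133
  d = 242: σ(242) · μ(726/242) = 399 · -1 = -399
  d = 363: σ(363) · μ(726/363) = 532 · -1 = -532
  d = 726: σ(726) · μ(726/726) = 1596 · 1 = 1596
Summing: (σ * μ)(726) = 0 + 0 + 0 + 0 + -12 + 36 + 48 + -144 + 133 + -399 + -532 + 1596 = 726.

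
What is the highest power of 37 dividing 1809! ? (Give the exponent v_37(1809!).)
v_37(1809!) = 49

Legendre's formula: v_p(n!) = Σ_{k ≥ 1} ⌊n / p^k⌋. For p = 37, n = 1809, the terms are:
  ⌊1809/37^1⌋ = ⌊1809/37⌋ = 48
  ⌊1809/37^2⌋ = ⌊1809/1369⌋ = 1
(the next term ⌊1809/37^3⌋ = 0, terminating the sum). Summing: v_37(1809!) = 48 + 1 = 49.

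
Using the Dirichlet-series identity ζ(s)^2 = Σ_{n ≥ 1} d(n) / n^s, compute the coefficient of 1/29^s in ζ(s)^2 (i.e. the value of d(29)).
d(29) = 2

ζ(s)^2 = (Σ 1/m^s)(Σ 1/k^s). The coefficient of 1/n^s in the product is the number of ordered pairs (m, k) with mk = n, which equals d(n). For n = 29, divisors are [1, 29], so d(29) = 2.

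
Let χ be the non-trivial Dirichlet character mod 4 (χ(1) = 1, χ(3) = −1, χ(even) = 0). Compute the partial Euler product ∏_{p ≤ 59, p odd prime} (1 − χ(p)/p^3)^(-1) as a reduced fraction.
∏ = 33892950142980005397598438491456695728452775811/34979163586504081013297614880240795412263337984

The odd primes p ≤ 59 are [3, 5, 7, 11, 13, 17, 19, 23, 29, 31, 37, 41, 43, 47, 53, 59]. For each, χ(p) = 1 if p ≡ 1 mod 4, χ(p) = −1 if p ≡ 3 mod 4. Taking (1 − χ(p)/p^3)^(-1) = p^3/(p^3 − χ(p)): (1 − (-1)/3^3)^(-1) · (1 − (1)/5^3)^(-1) · (1 − (-1)/7^3)^(-1) · (1 − (-1)/11^3)^(-1) · (1 − (1)/13^3)^(-1) · (1 − (1)/17^3)^(-1) · (1 − (-1)/19^3)^(-1) · (1 − (-1)/23^3)^(-1) · (1 − (1)/29^3)^(-1) · (1 − (-1)/31^3)^(-1) · (1 − (1)/37^3)^(-1) · (1 − (1)/41^3)^(-1) · (1 − (-1)/43^3)^(-1) · (1 − (-1)/47^3)^(-1) · (1 − (1)/53^3)^(-1) · (1 − (-1)/59^3)^(-1) = 33892950142980005397598438491456695728452775811/34979163586504081013297614880240795412263337984.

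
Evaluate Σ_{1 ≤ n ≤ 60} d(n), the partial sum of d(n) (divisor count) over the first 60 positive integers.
Σ_{n ≤ 60} d(n) = 261

Compute d(n) for each 1 ≤ n ≤ 60: d(1) = 1, d(2) = 2, d(3) = 2, d(4) = 3, d(5) = 2, d(6) = 4, d(7) = 2, d(8) = 4, d(9) = 3, d(10) = 4, d(11) = 2, d(12) = 6, d(13) = 2, d(14) = 4, d(15) = 4, d(16) = 5, d(17) = 2, d(18) = 6, d(19) = 2, d(20) = 6, d(21) = 4, d(22) = 4, d(23) = 2, d(24) = 8, d(25) = 3, d(26) = 4, d(27) = 4, d(28) = 6, d(29) = 2, d(30) = 8, d(31) = 2, d(32) = 6, d(33) = 4, d(34) = 4, d(35) = 4, d(36) = 9, d(37) = 2, d(38) = 4, d(39) = 4, d(40) = 8, d(41) = 2, d(42) = 8, d(43) = 2, d(44) = 6, d(45) = 6, d(46) = 4, d(47) = 2, d(48) = 10, d(49) = 3, d(50) = 6, d(51) = 4, d(52) = 6, d(53) = 2, d(54) = 8, d(55) = 4, d(56) = 8, d(57) = 4, d(58) = 4, d(59) = 2, d(60) = 12. Summing all 60 values: 261. (Dirichlet's divisor formula: Σ_{n ≤ x} d(n) = x ln(x) + (2γ − 1) x + O(√x). For x = 60, the asymptotic estimate is ≈ 254.93.)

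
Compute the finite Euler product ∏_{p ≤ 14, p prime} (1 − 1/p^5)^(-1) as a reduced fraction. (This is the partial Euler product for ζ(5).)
∏ = 2548391272552125/2457639696903844

The primes p ≤ 14 are [2, 3, 5, 7, 11, 13]. For each prime, (1 − 1/p^5)^(-1) = p^5 / (p^5 − 1). The product is (1 − 1/2^5)^(-1), (1 − 1/3^5)^(-1), (1 − 1/5^5)^(-1), (1 − 1/7^5)^(-1), (1 − 1/11^5)^(-1), (1 − 1/13^5)^(-1) = ∏ p^5 / (p^5 − 1) = 2548391272552125/2457639696903844.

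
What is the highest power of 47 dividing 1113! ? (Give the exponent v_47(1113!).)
v_47(1113!) = 23

Legendre's formula: v_p(n!) = Σ_{k ≥ 1} ⌊n / p^k⌋. For p = 47, n = 1113, the terms are:
  ⌊1113/47^1⌋ = ⌊1113/47⌋ = 23
(the next term ⌊1113/47^2⌋ = 0, terminating the sum). Summing: v_47(1113!) = 23 = 23.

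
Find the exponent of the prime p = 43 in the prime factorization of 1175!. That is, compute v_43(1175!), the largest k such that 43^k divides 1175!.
v_43(1175!) = 27

Legendre's formula: v_p(n!) = Σ_{k ≥ 1} ⌊n / p^k⌋. For p = 43, n = 1175, the terms are:
  ⌊1175/43^1⌋ = ⌊1175/43⌋ = 27
(the next term ⌊1175/43^2⌋ = 0, terminating the sum). Summing: v_43(1175!) = 27 = 27.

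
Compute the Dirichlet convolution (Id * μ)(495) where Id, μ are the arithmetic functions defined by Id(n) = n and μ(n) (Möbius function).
(Id * μ)(495) = 240

Divisors of 495: [1, 3, 5, 9, 11, 15, 33, 45, 55, 99, 165, 495]. For each d | 495:
  d = 1: Id(1) · μ(495/1) = 1 · 0 = 0
  d = 3: Id(3) · μ(495/3) = 3 · -1 = -3
  d = 5: Id(5) · μ(495/5) = 5 · 0 = 0
  d = 9: Id(9) · μ(495/9) = 9 · 1 = 9
  d = 11: Id(11) · μ(495/11) = 11 · 0 = 0
  d = 15: Id(15) · μ(495/15) = 15 · 1 = 15
  d = 33: Id(33) · μ(495/33) = 33 · 1 = 33
  d = 45: Id(45) · μ(495/45) = 45 · -1 = -45
  d = 55: Id(55) · μ(495/55) = 55 · 0 = 0
  d = 99: Id(99) · μ(495/99) = 99 · -1 = -99
  d = 165: Id(165) · μ(495/165) = 165 · -1 = -165
  d = 495: Id(495) · μ(495/495) = 495 · 1 = 495
Summing: (Id * μ)(495) = 0 + -3 + 0 + 9 + 0 + 15 + 33 + -45 + 0 + -99 + -165 + 495 = 240.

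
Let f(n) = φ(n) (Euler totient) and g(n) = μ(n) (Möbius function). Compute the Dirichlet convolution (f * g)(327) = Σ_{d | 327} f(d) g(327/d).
(φ * μ)(327) = 107

Divisors of 327: [1, 3, 109, 327]. For each d | 327:
  d = 1: φ(1) · μ(327/1) = 1 · 1 = 1
  d = 3: φ(3) · μ(327/3) = 2 · -1 = -2
  d = 109: φ(109) · μ(327/109) = 108 · -1 = -108
  d = 327: φ(327) · μ(327/327) = 216 · 1 = 216
Summing: (φ * μ)(327) = 1 + -2 + -108 + 216 = 107.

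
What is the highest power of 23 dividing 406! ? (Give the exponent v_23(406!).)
v_23(406!) = 17

Legendre's formula: v_p(n!) = Σ_{k ≥ 1} ⌊n / p^k⌋. For p = 23, n = 406, the terms are:
  ⌊406/23^1⌋ = ⌊406/23⌋ = 17
(the next term ⌊406/23^2⌋ = 0, terminating the sum). Summing: v_23(406!) = 17 = 17.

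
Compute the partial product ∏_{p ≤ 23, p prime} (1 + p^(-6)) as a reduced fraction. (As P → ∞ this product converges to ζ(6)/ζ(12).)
∏ = 1528148900144746288585670319214284020/1502467574555591484127420211226932553

The primes p ≤ 23 are [2, 3, 5, 7, 11, 13, 17, 19, 23]. For each, (1 + 1/p^6) = (p^6 + 1)/p^6. Multiplying these fractions over p ∈ [2, 3, 5, 7, 11, 13, 17, 19, 23] gives 1528148900144746288585670319214284020/1502467574555591484127420211226932553. (In the limit P → ∞ this tends to ζ(6)/ζ(12).)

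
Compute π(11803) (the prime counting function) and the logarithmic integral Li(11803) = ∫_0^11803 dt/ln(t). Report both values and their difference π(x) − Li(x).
π(11803) = 1414;  Li(11803) ≈ 1440.11;  π(x) − Li(x) ≈ -26.11.

Direct count of primes ≤ 11803 gives π(11803) = 1414. Numerical evaluation of the logarithmic integral gives Li(11803) ≈ 1440.11. The difference π(x) − Li(x) ≈ -26.11 is typically negative for small/moderate x (Li(x) overestimates), though Littlewood's theorem shows this sign changes infinitely often.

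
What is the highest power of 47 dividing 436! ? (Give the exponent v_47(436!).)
v_47(436!) = 9

Legendre's formula: v_p(n!) = Σ_{k ≥ 1} ⌊n / p^k⌋. For p = 47, n = 436, the terms are:
  ⌊436/47^1⌋ = ⌊436/47⌋ = 9
(the next term ⌊436/47^2⌋ = 0, terminating the sum). Summing: v_47(436!) = 9 = 9.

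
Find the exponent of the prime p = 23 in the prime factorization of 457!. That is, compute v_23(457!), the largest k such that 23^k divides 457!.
v_23(457!) = 19

Legendre's formula: v_p(n!) = Σ_{k ≥ 1} ⌊n / p^k⌋. For p = 23, n = 457, the terms are:
  ⌊457/23^1⌋ = ⌊457/23⌋ = 19
(the next term ⌊457/23^2⌋ = 0, terminating the sum). Summing: v_23(457!) = 19 = 19.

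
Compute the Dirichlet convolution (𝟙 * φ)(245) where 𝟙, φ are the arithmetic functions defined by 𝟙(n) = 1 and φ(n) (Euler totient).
(𝟙 * φ)(245) = 245

Divisors of 245: [1, 5, 7, 35, 49, 245]. For each d | 245:
  d = 1: 𝟙(1) · φ(245/1) = 1 · 168 = 168
  d = 5: 𝟙(5) · φ(245/5) = 1 · 42 = 42
  d = 7: 𝟙(7) · φ(245/7) = 1 · 24 = 24
  d = 35: 𝟙(35) · φ(245/35) = 1 · 6 = 6
  d = 49: 𝟙(49) · φ(245/49) = 1 · 4 = 4
  d = 245: 𝟙(245) · φ(245/245) = 1 · 1 = 1
Summing: (𝟙 * φ)(245) = 168 + 42 + 24 + 6 + 4 + 1 = 245.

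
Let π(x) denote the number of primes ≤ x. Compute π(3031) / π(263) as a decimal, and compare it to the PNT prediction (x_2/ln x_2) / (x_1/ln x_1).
π(3031)/π(263) = 434/56 ≈ 7.7500;  PNT prediction ≈ 8.0105.

π(263) = 56 and π(3031) = 434, so π(3031)/π(263) ≈ 7.7500. The PNT-predicted ratio is (3031/ln(3031)) / (263/ln(263)) ≈ 8.0105. The two agree to within a few percent, as expected.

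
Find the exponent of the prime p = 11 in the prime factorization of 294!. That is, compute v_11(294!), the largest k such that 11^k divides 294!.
v_11(294!) = 28

Legendre's formula: v_p(n!) = Σ_{k ≥ 1} ⌊n / p^k⌋. For p = 11, n = 294, the terms are:
  ⌊294/11^1⌋ = ⌊294/11⌋ = 26
  ⌊294/11^2⌋ = ⌊294/121⌋ = 2
(the next term ⌊294/11^3⌋ = 0, terminating the sum). Summing: v_11(294!) = 26 + 2 = 28.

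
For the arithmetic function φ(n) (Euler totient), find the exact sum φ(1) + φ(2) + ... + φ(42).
Σ_{n ≤ 42} φ(n) = 542

Compute φ(n) for each 1 ≤ n ≤ 42: φ(1) = 1, φ(2) = 1, φ(3) = 2, φ(4) = 2, φ(5) = 4, φ(6) = 2, φ(7) = 6, φ(8) = 4, φ(9) = 6, φ(10) = 4, φ(11) = 10, φ(12) = 4, φ(13) = 12, φ(14) = 6, φ(15) = 8, φ(16) = 8, φ(17) = 16, φ(18) = 6, φ(19) = 18, φ(20) = 8, φ(21) = 12, φ(22) = 10, φ(23) = 22, φ(24) = 8, φ(25) = 20, φ(26) = 12, φ(27) = 18, φ(28) = 12, φ(29) = 28, φ(30) = 8, φ(31) = 30, φ(32) = 16, φ(33) = 20, φ(34) = 16, φ(35) = 24, φ(36) = 12, φ(37) = 36, φ(38) = 18, φ(39) = 24, φ(40) = 16, φ(41) = 40, φ(42) = 12. Summing all 42 values: 542. (Average order: Σ_{n ≤ x} φ(n) ~ (3/π²) x². For x = 42, (3/π²)·42² ≈ 536.19.)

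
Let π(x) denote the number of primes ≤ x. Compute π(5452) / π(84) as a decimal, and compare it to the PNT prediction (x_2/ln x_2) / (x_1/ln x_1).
π(5452)/π(84) = 721/23 ≈ 31.3478;  PNT prediction ≈ 33.4251.

π(84) = 23 and π(5452) = 721, so π(5452)/π(84) ≈ 31.3478. The PNT-predicted ratio is (5452/ln(5452)) / (84/ln(84)) ≈ 33.4251. The two agree to within a few percent, as expected.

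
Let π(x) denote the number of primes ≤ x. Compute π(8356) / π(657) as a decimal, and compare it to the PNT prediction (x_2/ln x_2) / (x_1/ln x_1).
π(8356)/π(657) = 1046/119 ≈ 8.7899;  PNT prediction ≈ 9.1369.

π(657) = 119 and π(8356) = 1046, so π(8356)/π(657) ≈ 8.7899. The PNT-predicted ratio is (8356/ln(8356)) / (657/ln(657)) ≈ 9.1369. The two agree to within a few percent, as expected.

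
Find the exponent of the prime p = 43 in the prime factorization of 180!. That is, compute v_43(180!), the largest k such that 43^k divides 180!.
v_43(180!) = 4

Legendre's formula: v_p(n!) = Σ_{k ≥ 1} ⌊n / p^k⌋. For p = 43, n = 180, the terms are:
  ⌊180/43^1⌋ = ⌊180/43⌋ = 4
(the next term ⌊180/43^2⌋ = 0, terminating the sum). Summing: v_43(180!) = 4 = 4.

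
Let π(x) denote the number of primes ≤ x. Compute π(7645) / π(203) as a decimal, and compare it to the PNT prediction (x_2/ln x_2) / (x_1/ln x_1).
π(7645)/π(203) = 970/46 ≈ 21.0870;  PNT prediction ≈ 22.3776.

π(203) = 46 and π(7645) = 970, so π(7645)/π(203) ≈ 21.0870. The PNT-predicted ratio is (7645/ln(7645)) / (203/ln(203)) ≈ 22.3776. The two agree to within a few percent, as expected.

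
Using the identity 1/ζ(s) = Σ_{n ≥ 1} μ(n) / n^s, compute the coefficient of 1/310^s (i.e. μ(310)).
μ(310) = -1

Factor n = 310 = 2 · 5 · 31. μ(n) = 0 if any exponent ≥ 2 (not squarefree); otherwise μ(n) = (−1)^{ω(n)} where ω(n) is the number of distinct prime factors. Applying: μ(310) = -1.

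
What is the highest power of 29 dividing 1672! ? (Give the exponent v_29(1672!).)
v_29(1672!) = 58

Legendre's formula: v_p(n!) = Σ_{k ≥ 1} ⌊n / p^k⌋. For p = 29, n = 1672, the terms are:
  ⌊1672/29^1⌋ = ⌊1672/29⌋ = 57
  ⌊1672/29^2⌋ = ⌊1672/841⌋ = 1
(the next term ⌊1672/29^3⌋ = 0, terminating the sum). Summing: v_29(1672!) = 57 + 1 = 58.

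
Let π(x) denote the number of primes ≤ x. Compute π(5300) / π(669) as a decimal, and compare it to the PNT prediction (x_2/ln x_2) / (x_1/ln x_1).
π(5300)/π(669) = 702/121 ≈ 5.8017;  PNT prediction ≈ 6.0102.

π(669) = 121 and π(5300) = 702, so π(5300)/π(669) ≈ 5.8017. The PNT-predicted ratio is (5300/ln(5300)) / (669/ln(669)) ≈ 6.0102. The two agree to within a few percent, as expected.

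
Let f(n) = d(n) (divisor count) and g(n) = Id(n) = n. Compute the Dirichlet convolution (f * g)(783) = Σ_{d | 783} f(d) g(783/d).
(d * Id)(783) = 1798

Divisors of 783: [1, 3, 9, 27, 29, 87, 261, 783]. For each d | 783:
  d = 1: d(1) · Id(783/1) = 1 · 783 = 783
  d = 3: d(3) · Id(783/3) = 2 · 261 = 522
  d = 9: d(9) · Id(783/9) = 3 · 87 = 261
  d = 27: d(27) · Id(783/27) = 4 · 29 = 116
  d = 29: d(29) · Id(783/29) = 2 · 27 = 54
  d = 87: d(87) · Id(783/87) = 4 · 9 = 36
  d = 261: d(261) · Id(783/261) = 6 · 3 = 18
  d = 783: d(783) · Id(783/783) = 8 · 1 = 8
Summing: (d * Id)(783) = 783 + 522 + 261 + 116 + 54 + 36 + 18 + 8 = 1798.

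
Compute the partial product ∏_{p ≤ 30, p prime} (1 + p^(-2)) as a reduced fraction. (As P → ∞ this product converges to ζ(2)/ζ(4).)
∏ = 98543133200000/65309612248881

The primes p ≤ 30 are [2, 3, 5, 7, 11, 13, 17, 19, 23, 29]. For each, (1 + 1/p^2) = (p^2 + 1)/p^2. Multiplying these fractions over p ∈ [2, 3, 5, 7, 11, 13, 17, 19, 23, 29] gives 98543133200000/65309612248881. (In the limit P → ∞ this tends to ζ(2)/ζ(4).)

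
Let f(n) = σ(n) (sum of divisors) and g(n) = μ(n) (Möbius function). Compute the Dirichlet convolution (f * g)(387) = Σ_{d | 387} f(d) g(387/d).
(σ * μ)(387) = 387

Divisors of 387: [1, 3, 9, 43, 129, 387]. For each d | 387:
  d = 1: σ(1) · μ(387/1) = 1 · 0 = 0
  d = 3: σ(3) · μ(387/3) = 4 · 1 = 4
  d = 9: σ(9) · μ(387/9) = 13 · -1 = -13
  d = 43: σ(43) · μ(387/43) = 44 · 0 = 0
  d = 129: σ(129) · μ(387/129) = 176 · -1 = -176
  d = 387: σ(387) · μ(387/387) = 572 · 1 = 572
Summing: (σ * μ)(387) = 0 + 4 + -13 + 0 + -176 + 572 = 387.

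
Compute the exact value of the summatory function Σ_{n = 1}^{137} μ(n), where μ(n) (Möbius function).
Σ_{n ≤ 137} μ(n) = -2

Compute μ(n) for each 1 ≤ n ≤ 137: μ(1) = 1, μ(2) = -1, μ(3) = -1, μ(4) = 0, μ(5) = -1, μ(6) = 1, μ(7) = -1, μ(8) = 0, μ(9) = 0, μ(10) = 1, μ(11) = -1, μ(12) = 0, μ(13) = -1, μ(14) = 1, μ(15) = 1, μ(16) = 0, μ(17) = -1, μ(18) = 0, μ(19) = -1, μ(20) = 0, μ(21) = 1, μ(22) = 1, μ(23) = -1, μ(24) = 0, μ(25) = 0, μ(26) = 1, μ(27) = 0, μ(28) = 0, μ(29) = -1, μ(30) = -1, μ(31) = -1, μ(32) = 0, μ(33) = 1, μ(34) = 1, μ(35) = 1, μ(36) = 0, μ(37) = -1, μ(38) = 1, μ(39) = 1, μ(40) = 0, μ(41) = -1, μ(42) = -1, μ(43) = -1, μ(44) = 0, μ(45) = 0, μ(46) = 1, μ(47) = -1, μ(48) = 0, μ(49) = 0, μ(50) = 0, μ(51) = 1, μ(52) = 0, μ(53) = -1, μ(54) = 0, μ(55) = 1, μ(56) = 0, μ(57) = 1, μ(58) = 1, μ(59) = -1, μ(60) = 0, μ(61) = -1, μ(62) = 1, μ(63) = 0, μ(64) = 0, μ(65) = 1, μ(66) = -1, μ(67) = -1, μ(68) = 0, μ(69) = 1, μ(70) = -1, μ(71) = -1, μ(72) = 0, μ(73) = -1, μ(74) = 1, μ(75) = 0, μ(76) = 0, μ(77) = 1, μ(78) = -1, μ(79) = -1, μ(80) = 0, μ(81) = 0, μ(82) = 1, μ(83) = -1, μ(84) = 0, μ(85) = 1, μ(86) = 1, μ(87) = 1, μ(88) = 0, μ(89) = -1, μ(90) = 0, μ(91) = 1, μ(92) = 0, μ(93) = 1, μ(94) = 1, μ(95) = 1, μ(96) = 0, μ(97) = -1, μ(98) = 0, μ(99) = 0, μ(100) = 0, μ(101) = -1, μ(102) = -1, μ(103) = -1, μ(104) = 0, μ(105) = -1, μ(106) = 1, μ(107) = -1, μ(108) = 0, μ(109) = -1, μ(110) = -1, μ(111) = 1, μ(112) = 0, μ(113) = -1, μ(114) = -1, μ(115) = 1, μ(116) = 0, μ(117) = 0, μ(118) = 1, μ(119) = 1, μ(120) = 0, μ(121) = 0, μ(122) = 1, μ(123) = 1, μ(124) = 0, μ(125) = 0, μ(126) = 0, μ(127) = -1, μ(128) = 0, μ(129) = 1, μ(130) = -1, μ(131) = -1, μ(132) = 0, μ(133) = 1, μ(134) = 1, μ(135) = 0, μ(136) = 0, μ(137) = -1. Summing all 137 values: -2. (Mertens function M(x) = Σ_{n ≤ x} μ(n); on average M(x) should be small (PNT ⟺ M(x) = o(x)).)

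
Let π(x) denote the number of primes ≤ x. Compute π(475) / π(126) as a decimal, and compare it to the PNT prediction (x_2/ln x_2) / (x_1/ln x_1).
π(475)/π(126) = 91/30 ≈ 3.0333;  PNT prediction ≈ 2.9582.

π(126) = 30 and π(475) = 91, so π(475)/π(126) ≈ 3.0333. The PNT-predicted ratio is (475/ln(475)) / (126/ln(126)) ≈ 2.9582. The two agree to within a few percent, as expected.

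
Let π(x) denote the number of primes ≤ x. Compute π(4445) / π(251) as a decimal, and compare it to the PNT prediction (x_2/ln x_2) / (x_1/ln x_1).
π(4445)/π(251) = 603/54 ≈ 11.1667;  PNT prediction ≈ 11.6496.

π(251) = 54 and π(4445) = 603, so π(4445)/π(251) ≈ 11.1667. The PNT-predicted ratio is (4445/ln(4445)) / (251/ln(251)) ≈ 11.6496. The two agree to within a few percent, as expected.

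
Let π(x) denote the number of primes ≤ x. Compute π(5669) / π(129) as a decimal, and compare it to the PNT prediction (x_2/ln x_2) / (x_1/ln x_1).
π(5669)/π(129) = 747/31 ≈ 24.0968;  PNT prediction ≈ 24.7106.

π(129) = 31 and π(5669) = 747, so π(5669)/π(129) ≈ 24.0968. The PNT-predicted ratio is (5669/ln(5669)) / (129/ln(129)) ≈ 24.7106. The two agree to within a few percent, as expected.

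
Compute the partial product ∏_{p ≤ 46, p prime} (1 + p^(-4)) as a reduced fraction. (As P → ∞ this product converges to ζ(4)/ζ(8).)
∏ = 9797980044774469102330603903164632306176249714317508104704/9089648120265456627180951239843248289566061362769110535625

The primes p ≤ 46 are [2, 3, 5, 7, 11, 13, 17, 19, 23, 29, 31, 37, 41, 43]. For each, (1 + 1/p^4) = (p^4 + 1)/p^4. Multiplying these fractions over p ∈ [2, 3, 5, 7, 11, 13, 17, 19, 23, 29, 31, 37, 41, 43] gives 9797980044774469102330603903164632306176249714317508104704/9089648120265456627180951239843248289566061362769110535625. (In the limit P → ∞ this tends to ζ(4)/ζ(8).)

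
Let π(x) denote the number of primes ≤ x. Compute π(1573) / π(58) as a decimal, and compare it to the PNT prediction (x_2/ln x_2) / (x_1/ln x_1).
π(1573)/π(58) = 248/16 ≈ 15.5000;  PNT prediction ≈ 14.9607.

π(58) = 16 and π(1573) = 248, so π(1573)/π(58) ≈ 15.5000. The PNT-predicted ratio is (1573/ln(1573)) / (58/ln(58)) ≈ 14.9607. The two agree to within a few percent, as expected.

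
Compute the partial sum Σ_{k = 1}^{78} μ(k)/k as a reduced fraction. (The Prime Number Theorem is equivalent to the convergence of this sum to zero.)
Σ μ(k)/k = -34226814962907926308826941/2715312039949934943374754898

Values of μ(k) for 1 ≤ k ≤ 78: μ(1) = 1, μ(2) = -1, μ(3) = -1, μ(5) = -1, μ(6) = 1, μ(7) = -1, μ(10) = 1, μ(11) = -1, μ(13) = -1, μ(14) = 1, μ(15) = 1, μ(17) = -1, μ(19) = -1, μ(21) = 1, μ(22) = 1, μ(23) = -1, μ(26) = 1, μ(29) = -1, μ(30) = -1, μ(31) = -1, μ(33) = 1, μ(34) = 1, μ(35) = 1, μ(37) = -1, μ(38) = 1, μ(39) = 1, μ(41) = -1, μ(42) = -1, μ(43) = -1, μ(46) = 1, μ(47) = -1, μ(51) = 1, μ(53) = -1, μ(55) = 1, μ(57) = 1, μ(58) = 1, μ(59) = -1, μ(61) = -1, μ(62) = 1, μ(65) = 1, μ(66) = -1, μ(67) = -1, μ(69) = 1, μ(70) = -1, μ(71) = -1, μ(73) = -1, μ(74) = 1, μ(77) = 1, μ(78) = -1, with μ = 0 on non-squarefree integers. Summing μ(k)/k for k where μ(k) ≠ 0 gives -34226814962907926308826941/2715312039949934943374754898 ≈ -0.0126. (PNT ⟺ this sum → 0 as n → ∞.)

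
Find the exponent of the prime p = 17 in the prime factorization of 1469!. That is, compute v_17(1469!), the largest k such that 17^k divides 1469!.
v_17(1469!) = 91

Legendre's formula: v_p(n!) = Σ_{k ≥ 1} ⌊n / p^k⌋. For p = 17, n = 1469, the terms are:
  ⌊1469/17^1⌋ = ⌊1469/17⌋ = 86
  ⌊1469/17^2⌋ = ⌊1469/289⌋ = 5
(the next term ⌊1469/17^3⌋ = 0, terminating the sum). Summing: v_17(1469!) = 86 + 5 = 91.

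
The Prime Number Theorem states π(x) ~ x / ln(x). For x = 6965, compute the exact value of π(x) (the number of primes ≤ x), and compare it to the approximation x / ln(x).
π(6965) = 894;  x/ln(x) ≈ 787.13;  relative error ≈ 11.95%.

Directly count primes up to 6965: π(6965) = 894. The PNT approximation gives 6965/ln(6965) ≈ 6965/8.84865 ≈ 787.13. Relative error (π(x) − x/ln(x)) / π(x) ≈ 11.95%; the approximation is known to undercount slightly (Li(x) is a better estimate).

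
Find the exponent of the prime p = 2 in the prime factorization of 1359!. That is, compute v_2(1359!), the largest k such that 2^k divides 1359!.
v_2(1359!) = 1352

Legendre's formula: v_p(n!) = Σ_{k ≥ 1} ⌊n / p^k⌋. For p = 2, n = 1359, the terms are:
  ⌊1359/2^1⌋ = ⌊1359/2⌋ = 679
  ⌊1359/2^2⌋ = ⌊1359/4⌋ = 339
  ⌊1359/2^3⌋ = ⌊1359/8⌋ = 169
  ⌊1359/2^4⌋ = ⌊1359/16⌋ = 84
  ⌊1359/2^5⌋ = ⌊1359/32⌋ = 42
  ⌊1359/2^6⌋ = ⌊1359/64⌋ = 21
  ⌊1359/2^7⌋ = ⌊1359/128⌋ = 10
  ⌊1359/2^8⌋ = ⌊1359/256⌋ = 5
  ⌊1359/2^9⌋ = ⌊1359/512⌋ = 2
  ⌊1359/2^10⌋ = ⌊1359/1024⌋ = 1
(the next term ⌊1359/2^11⌋ = 0, terminating the sum). Summing: v_2(1359!) = 679 + 339 + 169 + 84 + 42 + 21 + 10 + 5 + 2 + 1 = 1352.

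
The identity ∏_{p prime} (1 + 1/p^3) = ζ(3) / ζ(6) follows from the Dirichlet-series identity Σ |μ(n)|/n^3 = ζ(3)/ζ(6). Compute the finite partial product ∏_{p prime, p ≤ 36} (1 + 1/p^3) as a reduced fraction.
∏ = 123276368443014873612288/104343309932640260237195

The primes p ≤ 36 are [2, 3, 5, 7, 11, 13, 17, 19, 23, 29, 31]. For each, (1 + 1/p^3) = (p^3 + 1)/p^3. Multiplying these fractions over p ∈ [2, 3, 5, 7, 11, 13, 17, 19, 23, 29, 31] gives 123276368443014873612288/104343309932640260237195. (In the limit P → ∞ this tends to ζ(3)/ζ(6).)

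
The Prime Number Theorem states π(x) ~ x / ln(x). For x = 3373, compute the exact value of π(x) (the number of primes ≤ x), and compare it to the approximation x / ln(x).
π(3373) = 476;  x/ln(x) ≈ 415.21;  relative error ≈ 12.77%.

Directly count primes up to 3373: π(3373) = 476. The PNT approximation gives 3373/ln(3373) ≈ 3373/8.12356 ≈ 415.21. Relative error (π(x) − x/ln(x)) / π(x) ≈ 12.77%; the approximation is known to undercount slightly (Li(x) is a better estimate).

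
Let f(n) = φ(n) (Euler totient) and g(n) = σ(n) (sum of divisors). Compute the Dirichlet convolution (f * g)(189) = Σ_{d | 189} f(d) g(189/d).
(φ * σ)(189) = 1512

Divisors of 189: [1, 3, 7, 9, 21, 27, 63, 189]. For each d | 189:
  d = 1: φ(1) · σ(189/1) = 1 · 320 = 320
  d = 3: φ(3) · σ(189/3) = 2 · 104 = 208
  d = 7: φ(7) · σ(189/7) = 6 · 40 = 240
  d = 9: φ(9) · σ(189/9) = 6 · 32 = 192
  d = 21: φ(21) · σ(189/21) = 12 · 13 = 156
  d = 27: φ(27) · σ(189/27) = 18 · 8 = 144
  d = 63: φ(63) · σ(189/63) = 36 · 4 = 144
  d = 189: φ(189) · σ(189/189) = 108 · 1 = 108
Summing: (φ * σ)(189) = 320 + 208 + 240 + 192 + 156 + 144 + 144 + 108 = 1512.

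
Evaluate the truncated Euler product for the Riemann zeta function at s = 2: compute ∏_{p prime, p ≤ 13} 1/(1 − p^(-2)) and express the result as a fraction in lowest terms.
∏ = 715715/442368

The primes p ≤ 13 are [2, 3, 5, 7, 11, 13]. For each prime, (1 − 1/p^2)^(-1) = p^2 / (p^2 − 1). The product is (1 − 1/2^2)^(-1), (1 − 1/3^2)^(-1), (1 − 1/5^2)^(-1), (1 − 1/7^2)^(-1), (1 − 1/11^2)^(-1), (1 − 1/13^2)^(-1) = ∏ p^2 / (p^2 − 1) = 715715/442368.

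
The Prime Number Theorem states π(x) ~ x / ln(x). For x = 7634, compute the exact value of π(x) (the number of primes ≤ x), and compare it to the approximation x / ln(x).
π(7634) = 968;  x/ln(x) ≈ 853.88;  relative error ≈ 11.79%.

Directly count primes up to 7634: π(7634) = 968. The PNT approximation gives 7634/ln(7634) ≈ 7634/8.94037 ≈ 853.88. Relative error (π(x) − x/ln(x)) / π(x) ≈ 11.79%; the approximation is known to undercount slightly (Li(x) is a better estimate).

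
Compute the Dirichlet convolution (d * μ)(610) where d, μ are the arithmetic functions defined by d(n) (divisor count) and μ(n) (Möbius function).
(d * μ)(610) = 1

Divisors of 610: [1, 2, 5, 10, 61, 122, 305, 610]. For each d | 610:
  d = 1: d(1) · μ(610/1) = 1 · -1 = -1
  d = 2: d(2) · μ(610/2) = 2 · 1 = 2
  d = 5: d(5) · μ(610/5) = 2 · 1 = 2
  d = 10: d(10) · μ(610/10) = 4 · -1 = -4
  d = 61: d(61) · μ(610/61) = 2 · 1 = 2
  d = 122: d(122) · μ(610/122) = 4 · -1 = -4
  d = 305: d(305) · μ(610/305) = 4 · -1 = -4
  d = 610: d(610) · μ(610/610) = 8 · 1 = 8
Summing: (d * μ)(610) = -1 + 2 + 2 + -4 + 2 + -4 + -4 + 8 = 1.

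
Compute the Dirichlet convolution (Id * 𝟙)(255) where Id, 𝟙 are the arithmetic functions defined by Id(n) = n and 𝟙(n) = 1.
(Id * 𝟙)(255) = 432

Divisors of 255: [1, 3, 5, 15, 17, 51, 85, 255]. For each d | 255:
  d = 1: Id(1) · 𝟙(255/1) = 1 · 1 = 1
  d = 3: Id(3) · 𝟙(255/3) = 3 · 1 = 3
  d = 5: Id(5) · 𝟙(255/5) = 5 · 1 = 5
  d = 15: Id(15) · 𝟙(255/15) = 15 · 1 = 15
  d = 17: Id(17) · 𝟙(255/17) = 17 · 1 = 17
  d = 51: Id(51) · 𝟙(255/51) = 51 · 1 = 51
  d = 85: Id(85) · 𝟙(255/85) = 85 · 1 = 85
  d = 255: Id(255) · 𝟙(255/255) = 255 · 1 = 255
Summing: (Id * 𝟙)(255) = 1 + 3 + 5 + 15 + 17 + 51 + 85 + 255 = 432.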